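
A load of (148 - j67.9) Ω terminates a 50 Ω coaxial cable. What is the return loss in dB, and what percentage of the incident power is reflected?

Γ = (98 − j67.9)/(198 − j67.9), |Γ| = 0.57
RL = −20·log₁₀(0.57) = 4.89 dB
P_refl/P_inc = |Γ|² = 0.324

RL ≈ 4.89 dB; 32.4% of incident power reflected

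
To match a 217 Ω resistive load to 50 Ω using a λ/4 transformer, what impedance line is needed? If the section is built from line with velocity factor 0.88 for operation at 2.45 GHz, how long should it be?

Z_qwt = √(Z_0·R_L) = √(50 × 217) = √10850
λ = 0.88·c/f = 0.108 m, so l = λ/4 = 0.0269 m

Z_qwt ≈ 104 Ω; length ≈ 2.69 cm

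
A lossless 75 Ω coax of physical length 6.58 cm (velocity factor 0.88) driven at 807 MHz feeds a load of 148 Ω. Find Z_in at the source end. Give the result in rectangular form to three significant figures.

Z_in ≈ 40.8 − j17.2 Ω

λ = v/f = 0.88·c / 807 MHz = 0.327 m
βl = 2π·l/λ = 2π × 0.201 = 72.4°
tan(βl) = tan(72.4°) = 3.15
Z_in = Z_0·(Z_L + jZ_0·tanβl)/(Z_0 + jZ_L·tanβl)
     = 75·(148 + j237)/(75 + j467)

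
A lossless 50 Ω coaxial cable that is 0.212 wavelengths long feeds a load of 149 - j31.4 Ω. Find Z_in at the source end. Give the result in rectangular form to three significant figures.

Z_in ≈ 16.4 − j7.38 Ω

βl = 2π × 0.212 = 76.3°
tan(βl) = tan(76.3°) = 4.11
Z_in = Z_0·(Z_L + jZ_0·tanβl)/(Z_0 + jZ_L·tanβl)
     = 50·(149 + j174)/(179 + j612)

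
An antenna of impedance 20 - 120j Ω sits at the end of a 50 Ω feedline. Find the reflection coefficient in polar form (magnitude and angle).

Γ ≈ 0.89 ∠ -44.3°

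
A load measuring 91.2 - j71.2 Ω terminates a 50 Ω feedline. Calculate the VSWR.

VSWR ≈ 3.17

Γ = (Z_L − Z_0)/(Z_L + Z_0) = (41.2 − j71.2)/(141.2 − j71.2)
|Γ| = 82.3/158 = 0.52
VSWR = (1 + |Γ|)/(1 − |Γ|) = 1.52/0.48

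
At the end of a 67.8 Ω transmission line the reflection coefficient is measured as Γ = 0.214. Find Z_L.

Z_L ≈ 105 Ω

Z_L = Z_0·(1 + Γ)/(1 − Γ) = 67.8·(1.21)/(0.786)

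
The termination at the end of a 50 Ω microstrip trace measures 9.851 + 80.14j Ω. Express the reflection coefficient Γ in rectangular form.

Γ ≈ 0.402 + j0.801

Γ = (Z_L − Z_0)/(Z_L + Z_0) = (-40.15 + j80.14)/(59.85 + j80.14)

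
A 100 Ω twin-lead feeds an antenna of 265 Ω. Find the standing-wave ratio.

VSWR ≈ 2.65

Γ = (265 − 100)/(265 + 100) = 0.452
VSWR = (1 + 0.452)/(1 − 0.452)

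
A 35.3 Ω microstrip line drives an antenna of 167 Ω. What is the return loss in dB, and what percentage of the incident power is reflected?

RL ≈ 3.73 dB; 42.4% of incident power reflected

Γ = (167 − 35.3)/(167 + 35.3) = 0.651
RL = −20·log₁₀(0.651) = 3.73 dB
P_refl/P_inc = |Γ|² = 0.424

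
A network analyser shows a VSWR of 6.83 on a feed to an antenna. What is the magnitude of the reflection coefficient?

|Γ| ≈ 0.745

|Γ| = (S − 1)/(S + 1) = (6.83 − 1)/(6.83 + 1) = 5.83/7.83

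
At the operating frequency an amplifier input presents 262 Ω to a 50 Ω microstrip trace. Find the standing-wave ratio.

VSWR ≈ 5.24

For a purely resistive load, VSWR = R_L/Z_0 or Z_0/R_L (whichever > 1) = 262/50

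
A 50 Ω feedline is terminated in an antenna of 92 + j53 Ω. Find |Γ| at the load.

|Γ| ≈ 0.446

Γ = (Z_L − Z_0)/(Z_L + Z_0) = (42 + j53)/(142 + j53)
|Γ| = 67.6/152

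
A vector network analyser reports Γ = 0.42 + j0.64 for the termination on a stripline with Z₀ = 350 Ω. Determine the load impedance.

Z_L ≈ 194 + j601 Ω

Z_L = Z_0·(1 + Γ)/(1 − Γ) = 350·(1.42 + j0.64)/(0.58 − j0.64)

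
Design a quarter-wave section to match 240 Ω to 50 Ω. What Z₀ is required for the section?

Z_qwt ≈ 110 Ω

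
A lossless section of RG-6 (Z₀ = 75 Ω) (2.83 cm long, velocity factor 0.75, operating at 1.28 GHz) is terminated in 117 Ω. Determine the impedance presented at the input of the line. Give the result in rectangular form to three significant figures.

Z_in ≈ 57.6 − j23.8 Ω

λ = v/f = 0.75·c / 1.28 GHz = 0.176 m
βl = 2π·l/λ = 2π × 0.161 = 58°
tan(βl) = tan(58°) = 1.6
Z_in = Z_0·(Z_L + jZ_0·tanβl)/(Z_0 + jZ_L·tanβl)
     = 75·(117 + j120)/(75 + j187)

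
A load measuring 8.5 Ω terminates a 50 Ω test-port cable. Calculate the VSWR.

VSWR ≈ 5.88

For a purely resistive load, VSWR = R_L/Z_0 or Z_0/R_L (whichever > 1) = 50/8.5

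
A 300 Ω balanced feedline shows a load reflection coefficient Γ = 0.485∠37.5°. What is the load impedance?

Z_L = Z_0·(1 + Γ)/(1 − Γ) = 300·(1.38 + j0.295)/(0.615 − j0.295)

Z_L ≈ 493 + j380 Ω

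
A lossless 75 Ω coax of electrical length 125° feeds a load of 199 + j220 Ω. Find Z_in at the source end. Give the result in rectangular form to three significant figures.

tan(βl) = tan(125°) = -1.43
Z_in = Z_0·(Z_L + jZ_0·tanβl)/(Z_0 + jZ_L·tanβl)
     = 75·(199 + j113)/(389 − j284)

Z_in ≈ 14.7 + j32.5 Ω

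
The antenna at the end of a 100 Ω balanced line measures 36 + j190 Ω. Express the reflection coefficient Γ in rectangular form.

Γ = (Z_L − Z_0)/(Z_L + Z_0) = (-64 + j190)/(136 + j190)

Γ ≈ 0.502 + j0.696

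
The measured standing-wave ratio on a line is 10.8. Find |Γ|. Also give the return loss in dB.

|Γ| = (S − 1)/(S + 1) = (10.8 − 1)/(10.8 + 1) = 9.8/11.8
RL = −20·log₁₀|Γ| = −20·log₁₀(0.831)

|Γ| ≈ 0.831; return loss ≈ 1.61 dB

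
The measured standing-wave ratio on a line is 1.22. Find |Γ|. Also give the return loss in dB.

|Γ| ≈ 0.0991; return loss ≈ 20.1 dB

|Γ| = (S − 1)/(S + 1) = (1.22 − 1)/(1.22 + 1) = 0.22/2.22
RL = −20·log₁₀|Γ| = −20·log₁₀(0.0991)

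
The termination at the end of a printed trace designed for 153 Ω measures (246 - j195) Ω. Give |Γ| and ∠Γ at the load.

Γ ≈ 0.486 ∠ -38.5°

Γ = (Z_L − Z_0)/(Z_L + Z_0) = (93 − j195)/(399 − j195)
|Γ| = 216/444 = 0.486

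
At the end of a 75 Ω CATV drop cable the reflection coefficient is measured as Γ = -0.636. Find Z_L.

Z_L ≈ 16.7 Ω

Z_L = Z_0·(1 + Γ)/(1 − Γ) = 75·(0.364)/(1.64)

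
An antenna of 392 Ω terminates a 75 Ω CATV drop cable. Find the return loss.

RL ≈ 3.37 dB

Γ = (392 − 75)/(392 + 75) = 0.679
RL = −20·log₁₀|Γ| = −20·log₁₀(0.679)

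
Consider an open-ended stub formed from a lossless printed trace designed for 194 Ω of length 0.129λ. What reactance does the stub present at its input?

X_in ≈ -184 Ω (capacitive)

βl = 2π × 0.129 = 46.4°
tan(βl) = 1.05
For an open-ended stub, Z_in = −jZ_0·cot(βl) = −jZ_0/tan(βl)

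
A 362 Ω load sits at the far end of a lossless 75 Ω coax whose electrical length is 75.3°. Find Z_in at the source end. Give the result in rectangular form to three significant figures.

tan(βl) = tan(75.3°) = 3.81
Z_in = Z_0·(Z_L + jZ_0·tanβl)/(Z_0 + jZ_L·tanβl)
     = 75·(362 + j286)/(75 + j1380)

Z_in ≈ 16.6 − j18.8 Ω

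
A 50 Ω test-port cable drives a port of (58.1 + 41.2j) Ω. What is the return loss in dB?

RL ≈ 8.8 dB

Γ = (8.1 + j41.2)/(108.1 + j41.2), |Γ| = 0.363
RL = −20·log₁₀|Γ| = −20·log₁₀(0.363)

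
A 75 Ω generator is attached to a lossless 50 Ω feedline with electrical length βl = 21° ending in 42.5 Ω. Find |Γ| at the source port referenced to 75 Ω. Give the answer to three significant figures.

tan(βl) = 0.384
Z_in = Z_0·(Z_L + jZ_0·tanβl)/(Z_0 + jZ_L·tanβl) = 44.1 + j4.81 Ω
Γ_s = (Z_in − Z_s)/(Z_in + Z_s) = (-30.9 + j4.81)/(119 + j4.81), |Γ_s| = 0.263

|Γ| ≈ 0.263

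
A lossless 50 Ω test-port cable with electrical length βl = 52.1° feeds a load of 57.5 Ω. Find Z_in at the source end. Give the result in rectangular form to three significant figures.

tan(βl) = tan(52.1°) = 1.28
Z_in = Z_0·(Z_L + jZ_0·tanβl)/(Z_0 + jZ_L·tanβl)
     = 50·(57.5 + j64.2)/(50 + j73.9)

Z_in ≈ 47.9 − j6.51 Ω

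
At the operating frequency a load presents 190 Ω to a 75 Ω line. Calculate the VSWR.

VSWR ≈ 2.53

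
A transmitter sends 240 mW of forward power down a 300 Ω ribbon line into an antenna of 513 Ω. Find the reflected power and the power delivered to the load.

Γ = (513 − 300)/(513 + 300) = 0.262
|Γ|² = 0.0686
P_refl = |Γ|²·P_inc = 16.5 mW, P_del = (1 − |Γ|²)·P_inc = 224 mW

P_reflected ≈ 16.5 mW; P_delivered ≈ 224 mW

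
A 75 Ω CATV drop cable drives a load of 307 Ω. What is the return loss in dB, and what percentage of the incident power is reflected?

Γ = (307 − 75)/(307 + 75) = 0.607
RL = −20·log₁₀(0.607) = 4.33 dB
P_refl/P_inc = |Γ|² = 0.369

RL ≈ 4.33 dB; 36.9% of incident power reflected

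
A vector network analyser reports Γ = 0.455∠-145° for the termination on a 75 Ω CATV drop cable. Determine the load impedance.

Z_L = Z_0·(1 + Γ)/(1 − Γ) = 75·(0.627 − j0.261)/(1.37 + j0.261)

Z_L ≈ 30.5 − j20 Ω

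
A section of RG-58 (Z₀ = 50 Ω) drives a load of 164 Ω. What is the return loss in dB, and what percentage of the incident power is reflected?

Γ = (164 − 50)/(164 + 50) = 0.533
RL = −20·log₁₀(0.533) = 5.47 dB
P_refl/P_inc = |Γ|² = 0.284

RL ≈ 5.47 dB; 28.4% of incident power reflected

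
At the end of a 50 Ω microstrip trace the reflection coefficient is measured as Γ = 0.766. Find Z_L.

Z_L ≈ 377 Ω

Z_L = Z_0·(1 + Γ)/(1 − Γ) = 50·(1.77)/(0.234)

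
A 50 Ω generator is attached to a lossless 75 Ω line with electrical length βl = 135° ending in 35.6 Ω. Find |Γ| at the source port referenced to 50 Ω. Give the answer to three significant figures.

|Γ| ≈ 0.408

tan(βl) = -1
Z_in = Z_0·(Z_L + jZ_0·tanβl)/(Z_0 + jZ_L·tanβl) = 58.1 − j47.4 Ω
Γ_s = (Z_in − Z_s)/(Z_in + Z_s) = (8.11 − j47.4)/(108 − j47.4), |Γ_s| = 0.408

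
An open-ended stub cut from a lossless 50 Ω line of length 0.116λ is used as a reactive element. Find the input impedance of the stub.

Z_in ≈ −j56 Ω

βl = 2π × 0.116 = 41.8°
tan(βl) = 0.893
For an open-ended stub, Z_in = −jZ_0·cot(βl) = −jZ_0/tan(βl)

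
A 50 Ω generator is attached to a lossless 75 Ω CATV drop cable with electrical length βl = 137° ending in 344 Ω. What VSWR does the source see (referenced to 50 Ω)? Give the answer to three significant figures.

tan(βl) = -0.933
Z_in = Z_0·(Z_L + jZ_0·tanβl)/(Z_0 + jZ_L·tanβl) = 33.3 + j72.6 Ω
Γ_s = (Z_in − Z_s)/(Z_in + Z_s) = (-16.7 + j72.6)/(83.3 + j72.6), |Γ_s| = 0.674
VSWR = (1 + |Γ_s|)/(1 − |Γ_s|)

VSWR ≈ 5.14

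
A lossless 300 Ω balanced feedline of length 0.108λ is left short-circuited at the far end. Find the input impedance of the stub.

βl = 2π × 0.108 = 38.9°
tan(βl) = 0.806
For a short-circuited stub, Z_in = jZ_0·tan(βl)

Z_in ≈ +j242 Ω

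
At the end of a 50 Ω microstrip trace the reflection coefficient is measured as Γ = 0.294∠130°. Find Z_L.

Z_L ≈ 31.2 + j15.4 Ω

Z_L = Z_0·(1 + Γ)/(1 − Γ) = 50·(0.811 + j0.225)/(1.19 − j0.225)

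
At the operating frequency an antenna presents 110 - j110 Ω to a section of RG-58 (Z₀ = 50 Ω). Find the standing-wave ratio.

Γ = (Z_L − Z_0)/(Z_L + Z_0) = (60 − j110)/(160 − j110)
|Γ| = 125/194 = 0.645
VSWR = (1 + |Γ|)/(1 − |Γ|) = 1.65/0.355

VSWR ≈ 4.64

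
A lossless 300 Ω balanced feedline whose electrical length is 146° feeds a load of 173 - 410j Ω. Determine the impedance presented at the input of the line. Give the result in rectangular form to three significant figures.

Z_in ≈ 1600 + j123 Ω

tan(βl) = tan(146°) = -0.675
Z_in = Z_0·(Z_L + jZ_0·tanβl)/(Z_0 + jZ_L·tanβl)
     = 300·(173 − j612)/(23.5 − j117)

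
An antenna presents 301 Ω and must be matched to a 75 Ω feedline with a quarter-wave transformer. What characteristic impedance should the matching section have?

Z_qwt ≈ 150 Ω

Z_qwt = √(Z_0·R_L) = √(75 × 301) = √22580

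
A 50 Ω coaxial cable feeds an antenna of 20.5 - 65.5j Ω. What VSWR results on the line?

VSWR ≈ 6.89

Γ = (Z_L − Z_0)/(Z_L + Z_0) = (-29.5 − j65.5)/(70.5 − j65.5)
|Γ| = 71.8/96.2 = 0.746
VSWR = (1 + |Γ|)/(1 − |Γ|) = 1.75/0.254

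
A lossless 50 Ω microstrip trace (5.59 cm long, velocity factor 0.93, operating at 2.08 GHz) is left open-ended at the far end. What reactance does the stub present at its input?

λ = v/f = 0.93·c / 2.08 GHz = 0.134 m
βl = 2π·l/λ = 2π × 0.417 = 150°
tan(βl) = -0.577
For an open-ended stub, Z_in = −jZ_0·cot(βl) = −jZ_0/tan(βl)

X_in ≈ 86.7 Ω (inductive)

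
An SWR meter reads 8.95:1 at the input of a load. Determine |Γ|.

|Γ| = (S − 1)/(S + 1) = (8.95 − 1)/(8.95 + 1) = 7.95/9.95

|Γ| ≈ 0.799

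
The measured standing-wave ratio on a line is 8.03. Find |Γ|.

|Γ| ≈ 0.779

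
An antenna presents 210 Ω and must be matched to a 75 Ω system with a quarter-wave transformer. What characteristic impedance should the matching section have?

Z_qwt = √(Z_0·R_L) = √(75 × 210) = √15750

Z_qwt ≈ 125 Ω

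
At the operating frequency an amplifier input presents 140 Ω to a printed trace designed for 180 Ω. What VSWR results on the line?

Γ = (140 − 180)/(140 + 180) = -0.125
VSWR = (1 + 0.125)/(1 − 0.125)

VSWR ≈ 1.29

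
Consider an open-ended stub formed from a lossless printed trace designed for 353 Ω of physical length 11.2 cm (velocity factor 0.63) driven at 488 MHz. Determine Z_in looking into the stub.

Z_in ≈ +j88.7 Ω

λ = v/f = 0.63·c / 488 MHz = 0.387 m
βl = 2π·l/λ = 2π × 0.289 = 104°
tan(βl) = -3.98
For an open-ended stub, Z_in = −jZ_0·cot(βl) = −jZ_0/tan(βl)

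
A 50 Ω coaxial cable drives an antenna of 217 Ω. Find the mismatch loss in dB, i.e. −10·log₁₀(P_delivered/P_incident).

mismatch loss ≈ 2.16 dB

Γ = (217 − 50)/(217 + 50) = 0.625
|Γ|² = 0.391, so P_del/P_inc = 1 − |Γ|² = 0.609
ML = −10·log₁₀(1 − |Γ|²)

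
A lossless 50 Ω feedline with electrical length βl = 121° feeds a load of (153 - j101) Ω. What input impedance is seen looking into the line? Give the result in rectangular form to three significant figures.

tan(βl) = tan(121°) = -1.66
Z_in = Z_0·(Z_L + jZ_0·tanβl)/(Z_0 + jZ_L·tanβl)
     = 50·(153 − j184)/(-118 − j255)

Z_in ≈ 18.3 + j38.5 Ω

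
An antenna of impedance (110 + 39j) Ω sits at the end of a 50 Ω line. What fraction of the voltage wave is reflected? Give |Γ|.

Γ = (Z_L − Z_0)/(Z_L + Z_0) = (60 + j39)/(160 + j39)
|Γ| = 71.6/165

|Γ| ≈ 0.435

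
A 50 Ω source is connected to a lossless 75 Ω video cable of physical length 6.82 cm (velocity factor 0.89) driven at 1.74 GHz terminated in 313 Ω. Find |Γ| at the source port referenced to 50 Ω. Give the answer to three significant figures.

|Γ| ≈ 0.709

λ = v/f = 0.89·c / 1.74 GHz = 0.153 m
βl = 2π·l/λ = 2π × 0.444 = 160°
tan(βl) = -0.364
Z_in = Z_0·(Z_L + jZ_0·tanβl)/(Z_0 + jZ_L·tanβl) = 107 + j136 Ω
Γ_s = (Z_in − Z_s)/(Z_in + Z_s) = (57.2 + j136)/(157 + j136), |Γ_s| = 0.709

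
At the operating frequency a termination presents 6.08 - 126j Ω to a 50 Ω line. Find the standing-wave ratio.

VSWR ≈ 60.6

Γ = (Z_L − Z_0)/(Z_L + Z_0) = (-43.92 − j126)/(56.08 − j126)
|Γ| = 133/138 = 0.968
VSWR = (1 + |Γ|)/(1 − |Γ|) = 1.97/0.0325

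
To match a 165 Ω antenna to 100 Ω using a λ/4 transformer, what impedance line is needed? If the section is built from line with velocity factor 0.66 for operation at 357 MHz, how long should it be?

Z_qwt = √(Z_0·R_L) = √(100 × 165) = √16500
λ = 0.66·c/f = 0.555 m, so l = λ/4 = 0.139 m

Z_qwt ≈ 128 Ω; length ≈ 13.9 cm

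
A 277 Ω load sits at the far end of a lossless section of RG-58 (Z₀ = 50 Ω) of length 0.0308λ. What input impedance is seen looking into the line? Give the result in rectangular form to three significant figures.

Z_in ≈ 132 − j134 Ω

βl = 2π × 0.0308 = 11.1°
tan(βl) = tan(11.1°) = 0.196
Z_in = Z_0·(Z_L + jZ_0·tanβl)/(Z_0 + jZ_L·tanβl)
     = 50·(277 + j9.8)/(50 + j54.3)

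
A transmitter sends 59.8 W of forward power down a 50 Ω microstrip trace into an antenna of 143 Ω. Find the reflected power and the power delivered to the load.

P_reflected ≈ 13.9 W; P_delivered ≈ 45.9 W

Γ = (143 − 50)/(143 + 50) = 0.482
|Γ|² = 0.232
P_refl = |Γ|²·P_inc = 13.9 W, P_del = (1 − |Γ|²)·P_inc = 45.9 W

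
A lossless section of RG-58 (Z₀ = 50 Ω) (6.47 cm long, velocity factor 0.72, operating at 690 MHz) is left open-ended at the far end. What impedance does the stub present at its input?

λ = v/f = 0.72·c / 690 MHz = 0.313 m
βl = 2π·l/λ = 2π × 0.207 = 74.4°
tan(βl) = 3.58
For an open-ended stub, Z_in = −jZ_0·cot(βl) = −jZ_0/tan(βl)

Z_in ≈ −j14 Ω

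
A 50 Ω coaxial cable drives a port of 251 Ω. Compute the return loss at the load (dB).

Γ = (251 − 50)/(251 + 50) = 0.668
RL = −20·log₁₀|Γ| = −20·log₁₀(0.668)

RL ≈ 3.51 dB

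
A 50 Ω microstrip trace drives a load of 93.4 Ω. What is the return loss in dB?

RL ≈ 10.4 dB

Γ = (93.4 − 50)/(93.4 + 50) = 0.303
RL = −20·log₁₀|Γ| = −20·log₁₀(0.303)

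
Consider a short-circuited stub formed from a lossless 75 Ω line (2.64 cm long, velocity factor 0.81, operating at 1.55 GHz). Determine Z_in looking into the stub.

Z_in ≈ +j133 Ω

λ = v/f = 0.81·c / 1.55 GHz = 0.157 m
βl = 2π·l/λ = 2π × 0.168 = 60.6°
tan(βl) = 1.78
For a short-circuited stub, Z_in = jZ_0·tan(βl)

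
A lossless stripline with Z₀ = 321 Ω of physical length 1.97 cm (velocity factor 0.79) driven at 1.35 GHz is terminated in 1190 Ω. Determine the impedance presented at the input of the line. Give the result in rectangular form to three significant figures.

λ = v/f = 0.79·c / 1.35 GHz = 0.176 m
βl = 2π·l/λ = 2π × 0.112 = 40.4°
tan(βl) = tan(40.4°) = 0.851
Z_in = Z_0·(Z_L + jZ_0·tanβl)/(Z_0 + jZ_L·tanβl)
     = 321·(1190 + j273)/(321 + j1010)

Z_in ≈ 187 − j318 Ω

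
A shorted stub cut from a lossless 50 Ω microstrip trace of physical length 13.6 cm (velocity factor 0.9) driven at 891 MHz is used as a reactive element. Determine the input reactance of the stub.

X_in ≈ -16.7 Ω (capacitive)

λ = v/f = 0.9·c / 891 MHz = 0.303 m
βl = 2π·l/λ = 2π × 0.449 = 162°
tan(βl) = -0.333
For a shorted stub, Z_in = jZ_0·tan(βl)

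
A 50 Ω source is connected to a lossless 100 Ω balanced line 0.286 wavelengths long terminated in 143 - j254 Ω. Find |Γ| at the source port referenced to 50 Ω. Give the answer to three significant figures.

βl = 2π × 0.286 = 103°
tan(βl) = -4.35
Z_in = Z_0·(Z_L + jZ_0·tanβl)/(Z_0 + jZ_L·tanβl) = 20.4 + j56 Ω
Γ_s = (Z_in − Z_s)/(Z_in + Z_s) = (-29.6 + j56)/(70.4 + j56), |Γ_s| = 0.704

|Γ| ≈ 0.704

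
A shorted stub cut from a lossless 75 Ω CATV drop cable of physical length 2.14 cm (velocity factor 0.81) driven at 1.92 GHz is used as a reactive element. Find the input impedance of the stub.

λ = v/f = 0.81·c / 1.92 GHz = 0.127 m
βl = 2π·l/λ = 2π × 0.169 = 60.9°
tan(βl) = 1.79
For a shorted stub, Z_in = jZ_0·tan(βl)

Z_in ≈ +j135 Ω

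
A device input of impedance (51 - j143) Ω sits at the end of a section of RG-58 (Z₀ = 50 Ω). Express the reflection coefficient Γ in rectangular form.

Γ ≈ 0.67 − j0.467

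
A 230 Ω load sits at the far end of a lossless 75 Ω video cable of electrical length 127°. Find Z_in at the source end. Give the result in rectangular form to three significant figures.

tan(βl) = tan(127°) = -1.33
Z_in = Z_0·(Z_L + jZ_0·tanβl)/(Z_0 + jZ_L·tanβl)
     = 75·(230 − j99.5)/(75 − j305)

Z_in ≈ 36.2 + j47.6 Ω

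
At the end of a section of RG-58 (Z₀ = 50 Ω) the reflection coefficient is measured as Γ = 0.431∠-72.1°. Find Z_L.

Z_L ≈ 44.2 − j44.5 Ω

Z_L = Z_0·(1 + Γ)/(1 − Γ) = 50·(1.13 − j0.41)/(0.868 + j0.41)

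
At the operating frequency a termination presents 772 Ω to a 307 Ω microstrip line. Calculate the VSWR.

VSWR ≈ 2.51

Γ = (772 − 307)/(772 + 307) = 0.431
VSWR = (1 + 0.431)/(1 − 0.431)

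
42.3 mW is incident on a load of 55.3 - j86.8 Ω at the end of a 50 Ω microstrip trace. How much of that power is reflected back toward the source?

|Γ| = |(5.3 − j86.8)/(105.3 − j86.8)| = 0.637
|Γ|² = 0.406
P_refl = |Γ|²·P_inc = 17.2 mW, P_del = (1 − |Γ|²)·P_inc = 25.1 mW

P_reflected ≈ 17.2 mW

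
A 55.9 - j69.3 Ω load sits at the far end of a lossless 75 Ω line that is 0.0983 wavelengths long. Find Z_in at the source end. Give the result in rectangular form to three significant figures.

Z_in ≈ 27.8 − j18.6 Ω

βl = 2π × 0.0983 = 35.4°
tan(βl) = tan(35.4°) = 0.71
Z_in = Z_0·(Z_L + jZ_0·tanβl)/(Z_0 + jZ_L·tanβl)
     = 75·(55.9 − j16)/(124 + j39.7)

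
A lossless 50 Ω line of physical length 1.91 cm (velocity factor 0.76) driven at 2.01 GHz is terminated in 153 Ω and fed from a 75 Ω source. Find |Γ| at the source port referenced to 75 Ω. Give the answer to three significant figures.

λ = v/f = 0.76·c / 2.01 GHz = 0.113 m
βl = 2π·l/λ = 2π × 0.168 = 60.6°
tan(βl) = 1.78
Z_in = Z_0·(Z_L + jZ_0·tanβl)/(Z_0 + jZ_L·tanβl) = 20.8 − j24.3 Ω
Γ_s = (Z_in − Z_s)/(Z_in + Z_s) = (-54.2 − j24.3)/(95.8 − j24.3), |Γ_s| = 0.601

|Γ| ≈ 0.601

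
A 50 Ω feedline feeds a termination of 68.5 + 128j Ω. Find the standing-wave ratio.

VSWR ≈ 6.74

Γ = (Z_L − Z_0)/(Z_L + Z_0) = (18.5 + j128)/(118.5 + j128)
|Γ| = 129/174 = 0.741
VSWR = (1 + |Γ|)/(1 − |Γ|) = 1.74/0.259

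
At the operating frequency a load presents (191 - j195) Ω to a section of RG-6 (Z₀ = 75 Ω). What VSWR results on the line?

VSWR ≈ 5.41

Γ = (Z_L − Z_0)/(Z_L + Z_0) = (116 − j195)/(266 − j195)
|Γ| = 227/330 = 0.688
VSWR = (1 + |Γ|)/(1 − |Γ|) = 1.69/0.312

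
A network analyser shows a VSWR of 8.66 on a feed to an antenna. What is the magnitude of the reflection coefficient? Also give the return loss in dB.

|Γ| = (S − 1)/(S + 1) = (8.66 − 1)/(8.66 + 1) = 7.66/9.66
RL = −20·log₁₀|Γ| = −20·log₁₀(0.793)

|Γ| ≈ 0.793; return loss ≈ 2.01 dB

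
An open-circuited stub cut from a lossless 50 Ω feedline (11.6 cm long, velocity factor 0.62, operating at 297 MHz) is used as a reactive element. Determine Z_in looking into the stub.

λ = v/f = 0.62·c / 297 MHz = 0.626 m
βl = 2π·l/λ = 2π × 0.185 = 66.7°
tan(βl) = 2.32
For an open-circuited stub, Z_in = −jZ_0·cot(βl) = −jZ_0/tan(βl)

Z_in ≈ −j21.6 Ω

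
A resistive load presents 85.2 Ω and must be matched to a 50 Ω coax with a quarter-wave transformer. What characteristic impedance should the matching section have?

Z_qwt = √(Z_0·R_L) = √(50 × 85.2) = √4260

Z_qwt ≈ 65.3 Ω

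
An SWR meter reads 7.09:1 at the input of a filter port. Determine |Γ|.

|Γ| ≈ 0.753

|Γ| = (S − 1)/(S + 1) = (7.09 − 1)/(7.09 + 1) = 6.09/8.09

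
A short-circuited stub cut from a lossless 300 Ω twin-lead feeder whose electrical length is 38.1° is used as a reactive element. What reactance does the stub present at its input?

X_in ≈ 235 Ω (inductive)

tan(βl) = 0.784
For a short-circuited stub, Z_in = jZ_0·tan(βl)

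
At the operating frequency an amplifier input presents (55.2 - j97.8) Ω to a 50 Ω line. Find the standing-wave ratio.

VSWR ≈ 5.29

Γ = (Z_L − Z_0)/(Z_L + Z_0) = (5.2 − j97.8)/(105.2 − j97.8)
|Γ| = 97.9/144 = 0.682
VSWR = (1 + |Γ|)/(1 − |Γ|) = 1.68/0.318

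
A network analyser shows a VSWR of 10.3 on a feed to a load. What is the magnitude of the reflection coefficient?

|Γ| ≈ 0.823

|Γ| = (S − 1)/(S + 1) = (10.3 − 1)/(10.3 + 1) = 9.3/11.3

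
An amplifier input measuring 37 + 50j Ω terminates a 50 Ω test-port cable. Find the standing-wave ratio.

Γ = (Z_L − Z_0)/(Z_L + Z_0) = (-13 + j50)/(87 + j50)
|Γ| = 51.7/100 = 0.515
VSWR = (1 + |Γ|)/(1 − |Γ|) = 1.51/0.485

VSWR ≈ 3.12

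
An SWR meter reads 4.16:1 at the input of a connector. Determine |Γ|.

|Γ| = (S − 1)/(S + 1) = (4.16 − 1)/(4.16 + 1) = 3.16/5.16

|Γ| ≈ 0.612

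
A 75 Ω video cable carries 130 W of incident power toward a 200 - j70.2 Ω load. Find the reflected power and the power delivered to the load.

P_reflected ≈ 33.2 W; P_delivered ≈ 96.8 W

|Γ| = |(125 − j70.2)/(275 − j70.2)| = 0.505
|Γ|² = 0.255
P_refl = |Γ|²·P_inc = 33.2 W, P_del = (1 − |Γ|²)·P_inc = 96.8 W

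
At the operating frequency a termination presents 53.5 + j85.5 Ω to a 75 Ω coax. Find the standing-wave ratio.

Γ = (Z_L − Z_0)/(Z_L + Z_0) = (-21.5 + j85.5)/(128.5 + j85.5)
|Γ| = 88.2/154 = 0.571
VSWR = (1 + |Γ|)/(1 − |Γ|) = 1.57/0.429

VSWR ≈ 3.66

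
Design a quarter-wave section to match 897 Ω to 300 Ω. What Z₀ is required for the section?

Z_qwt ≈ 519 Ω

Z_qwt = √(Z_0·R_L) = √(300 × 897) = √269100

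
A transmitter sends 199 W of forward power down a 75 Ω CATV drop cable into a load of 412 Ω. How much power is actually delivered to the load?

Γ = (412 − 75)/(412 + 75) = 0.692
|Γ|² = 0.479
P_refl = |Γ|²·P_inc = 95.3 W, P_del = (1 − |Γ|²)·P_inc = 104 W

P_delivered ≈ 104 W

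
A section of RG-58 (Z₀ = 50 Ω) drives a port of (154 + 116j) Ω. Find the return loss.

RL ≈ 3.56 dB

Γ = (104 + j116)/(204 + j116), |Γ| = 0.664
RL = −20·log₁₀|Γ| = −20·log₁₀(0.664)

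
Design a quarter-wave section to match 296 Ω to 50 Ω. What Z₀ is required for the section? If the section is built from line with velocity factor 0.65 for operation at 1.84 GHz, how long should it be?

Z_qwt ≈ 122 Ω; length ≈ 2.65 cm

Z_qwt = √(Z_0·R_L) = √(50 × 296) = √14800
λ = 0.65·c/f = 0.106 m, so l = λ/4 = 0.0265 m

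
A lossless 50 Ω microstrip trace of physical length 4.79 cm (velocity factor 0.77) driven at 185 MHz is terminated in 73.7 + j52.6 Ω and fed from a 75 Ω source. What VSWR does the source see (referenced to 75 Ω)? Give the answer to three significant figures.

VSWR ≈ 1.72

λ = v/f = 0.77·c / 185 MHz = 1.25 m
βl = 2π·l/λ = 2π × 0.0384 = 13.8°
tan(βl) = 0.246
Z_in = Z_0·(Z_L + jZ_0·tanβl)/(Z_0 + jZ_L·tanβl) = 115 + j31.4 Ω
Γ_s = (Z_in − Z_s)/(Z_in + Z_s) = (39.8 + j31.4)/(190 + j31.4), |Γ_s| = 0.264
VSWR = (1 + |Γ_s|)/(1 − |Γ_s|)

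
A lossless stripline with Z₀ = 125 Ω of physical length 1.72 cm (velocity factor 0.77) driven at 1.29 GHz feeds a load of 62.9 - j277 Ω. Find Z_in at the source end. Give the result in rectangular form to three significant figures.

λ = v/f = 0.77·c / 1.29 GHz = 0.179 m
βl = 2π·l/λ = 2π × 0.0961 = 34.6°
tan(βl) = tan(34.6°) = 0.689
Z_in = Z_0·(Z_L + jZ_0·tanβl)/(Z_0 + jZ_L·tanβl)
     = 125·(62.9 − j191)/(316 + j43.4)

Z_in ≈ 14.3 − j77.5 Ω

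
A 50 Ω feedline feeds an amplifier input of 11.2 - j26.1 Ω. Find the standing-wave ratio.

Γ = (Z_L − Z_0)/(Z_L + Z_0) = (-38.8 − j26.1)/(61.2 − j26.1)
|Γ| = 46.8/66.5 = 0.703
VSWR = (1 + |Γ|)/(1 − |Γ|) = 1.7/0.297

VSWR ≈ 5.73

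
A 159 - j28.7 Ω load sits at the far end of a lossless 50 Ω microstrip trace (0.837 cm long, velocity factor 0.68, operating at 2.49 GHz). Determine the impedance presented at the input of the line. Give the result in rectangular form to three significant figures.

λ = v/f = 0.68·c / 2.49 GHz = 0.0819 m
βl = 2π·l/λ = 2π × 0.102 = 36.8°
tan(βl) = tan(36.8°) = 0.748
Z_in = Z_0·(Z_L + jZ_0·tanβl)/(Z_0 + jZ_L·tanβl)
     = 50·(159 + j8.68)/(71.5 + j119)

Z_in ≈ 32.2 − j47.5 Ω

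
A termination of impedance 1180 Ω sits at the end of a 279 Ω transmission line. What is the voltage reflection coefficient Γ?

Γ = 0.618

Γ = (Z_L − Z_0)/(Z_L + Z_0) = (1180 − 279)/(1180 + 279) = 901/1459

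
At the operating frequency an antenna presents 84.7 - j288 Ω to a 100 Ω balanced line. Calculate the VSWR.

VSWR ≈ 11.7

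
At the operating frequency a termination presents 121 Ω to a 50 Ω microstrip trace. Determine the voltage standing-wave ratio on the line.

Γ = (121 − 50)/(121 + 50) = 0.415
VSWR = (1 + 0.415)/(1 − 0.415)

VSWR ≈ 2.42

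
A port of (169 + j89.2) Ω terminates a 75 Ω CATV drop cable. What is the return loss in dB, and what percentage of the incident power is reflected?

RL ≈ 6.04 dB; 24.9% of incident power reflected

Γ = (94 + j89.2)/(244 + j89.2), |Γ| = 0.499
RL = −20·log₁₀(0.499) = 6.04 dB
P_refl/P_inc = |Γ|² = 0.249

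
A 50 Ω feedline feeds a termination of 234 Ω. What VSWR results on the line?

VSWR ≈ 4.68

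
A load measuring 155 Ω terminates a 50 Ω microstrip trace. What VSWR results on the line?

VSWR ≈ 3.1

For a purely resistive load, VSWR = R_L/Z_0 or Z_0/R_L (whichever > 1) = 155/50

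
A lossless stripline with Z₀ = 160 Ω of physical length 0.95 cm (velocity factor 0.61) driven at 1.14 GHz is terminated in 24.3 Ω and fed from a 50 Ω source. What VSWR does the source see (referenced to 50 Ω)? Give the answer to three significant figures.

VSWR ≈ 4.79

λ = v/f = 0.61·c / 1.14 GHz = 0.161 m
βl = 2π·l/λ = 2π × 0.0592 = 21.3°
tan(βl) = 0.39
Z_in = Z_0·(Z_L + jZ_0·tanβl)/(Z_0 + jZ_L·tanβl) = 27.9 + j60.7 Ω
Γ_s = (Z_in − Z_s)/(Z_in + Z_s) = (-22.1 + j60.7)/(77.9 + j60.7), |Γ_s| = 0.654
VSWR = (1 + |Γ_s|)/(1 − |Γ_s|)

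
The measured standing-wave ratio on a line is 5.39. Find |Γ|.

|Γ| ≈ 0.687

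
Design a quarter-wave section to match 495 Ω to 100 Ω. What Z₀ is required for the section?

Z_qwt ≈ 222 Ω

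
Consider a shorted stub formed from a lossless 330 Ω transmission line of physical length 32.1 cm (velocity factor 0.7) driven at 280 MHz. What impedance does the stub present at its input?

Z_in ≈ −j160 Ω

λ = v/f = 0.7·c / 280 MHz = 0.75 m
βl = 2π·l/λ = 2π × 0.428 = 154°
tan(βl) = -0.486
For a shorted stub, Z_in = jZ_0·tan(βl)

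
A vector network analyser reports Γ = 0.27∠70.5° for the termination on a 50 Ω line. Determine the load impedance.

Z_L = Z_0·(1 + Γ)/(1 − Γ) = 50·(1.09 + j0.255)/(0.91 − j0.255)

Z_L ≈ 51.9 + j28.5 Ω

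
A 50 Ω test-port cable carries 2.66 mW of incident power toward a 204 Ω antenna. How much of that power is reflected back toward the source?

Γ = (204 − 50)/(204 + 50) = 0.606
|Γ|² = 0.368
P_refl = |Γ|²·P_inc = 0.978 mW, P_del = (1 − |Γ|²)·P_inc = 1.68 mW

P_reflected ≈ 0.978 mW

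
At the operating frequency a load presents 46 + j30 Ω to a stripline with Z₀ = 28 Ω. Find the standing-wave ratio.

Γ = (Z_L − Z_0)/(Z_L + Z_0) = (18 + j30)/(74 + j30)
|Γ| = 35/79.8 = 0.438
VSWR = (1 + |Γ|)/(1 − |Γ|) = 1.44/0.562

VSWR ≈ 2.56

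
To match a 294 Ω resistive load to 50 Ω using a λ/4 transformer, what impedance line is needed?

Z_qwt = √(Z_0·R_L) = √(50 × 294) = √14700

Z_qwt ≈ 121 Ω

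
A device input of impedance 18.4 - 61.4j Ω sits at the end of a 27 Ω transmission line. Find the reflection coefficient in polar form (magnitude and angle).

Γ ≈ 0.812 ∠ -44.5°

Γ = (Z_L − Z_0)/(Z_L + Z_0) = (-8.6 − j61.4)/(45.4 − j61.4)
|Γ| = 62/76.4 = 0.812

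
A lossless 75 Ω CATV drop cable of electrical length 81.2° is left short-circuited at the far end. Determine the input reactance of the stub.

tan(βl) = 6.46
For a short-circuited stub, Z_in = jZ_0·tan(βl)

X_in ≈ 484 Ω (inductive)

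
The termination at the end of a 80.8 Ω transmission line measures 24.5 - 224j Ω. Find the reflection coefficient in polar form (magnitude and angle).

Γ = (Z_L − Z_0)/(Z_L + Z_0) = (-56.3 − j224)/(105.3 − j224)
|Γ| = 231/248 = 0.933

Γ ≈ 0.933 ∠ -39.3°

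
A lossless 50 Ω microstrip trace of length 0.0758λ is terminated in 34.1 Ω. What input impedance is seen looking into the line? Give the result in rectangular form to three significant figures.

βl = 2π × 0.0758 = 27.3°
tan(βl) = tan(27.3°) = 0.516
Z_in = Z_0·(Z_L + jZ_0·tanβl)/(Z_0 + jZ_L·tanβl)
     = 50·(34.1 + j25.8)/(50 + j17.6)

Z_in ≈ 38.4 + j12.3 Ω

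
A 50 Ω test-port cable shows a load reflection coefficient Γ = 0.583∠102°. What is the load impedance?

Z_L = Z_0·(1 + Γ)/(1 − Γ) = 50·(0.879 + j0.57)/(1.12 − j0.57)

Z_L ≈ 20.9 + j36 Ω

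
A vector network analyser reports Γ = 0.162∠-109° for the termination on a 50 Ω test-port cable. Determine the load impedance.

Z_L = Z_0·(1 + Γ)/(1 − Γ) = 50·(0.947 − j0.153)/(1.05 + j0.153)

Z_L ≈ 43 − j13.5 Ω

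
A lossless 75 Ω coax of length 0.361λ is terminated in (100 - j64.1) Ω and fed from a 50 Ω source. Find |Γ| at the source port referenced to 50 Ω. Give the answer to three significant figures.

|Γ| ≈ 0.494

βl = 2π × 0.361 = 130°
tan(βl) = -1.19
Z_in = Z_0·(Z_L + jZ_0·tanβl)/(Z_0 + jZ_L·tanβl) = 95.7 + j64 Ω
Γ_s = (Z_in − Z_s)/(Z_in + Z_s) = (45.7 + j64)/(146 + j64), |Γ_s| = 0.494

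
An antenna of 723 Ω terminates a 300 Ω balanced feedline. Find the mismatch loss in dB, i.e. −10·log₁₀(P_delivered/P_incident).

mismatch loss ≈ 0.814 dB

Γ = (723 − 300)/(723 + 300) = 0.413
|Γ|² = 0.171, so P_del/P_inc = 1 − |Γ|² = 0.829
ML = −10·log₁₀(1 − |Γ|²)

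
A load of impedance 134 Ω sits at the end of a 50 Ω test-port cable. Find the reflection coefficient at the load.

Γ = 0.457

Γ = (Z_L − Z_0)/(Z_L + Z_0) = (134 − 50)/(134 + 50) = 84/184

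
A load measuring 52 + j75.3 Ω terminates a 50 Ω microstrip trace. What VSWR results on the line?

Γ = (Z_L − Z_0)/(Z_L + Z_0) = (2 + j75.3)/(102 + j75.3)
|Γ| = 75.3/127 = 0.594
VSWR = (1 + |Γ|)/(1 − |Γ|) = 1.59/0.406

VSWR ≈ 3.93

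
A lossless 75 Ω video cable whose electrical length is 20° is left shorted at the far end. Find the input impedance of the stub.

Z_in ≈ +j27.3 Ω

tan(βl) = 0.364
For a shorted stub, Z_in = jZ_0·tan(βl)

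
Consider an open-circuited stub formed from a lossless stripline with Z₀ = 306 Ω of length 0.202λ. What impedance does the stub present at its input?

βl = 2π × 0.202 = 72.7°
tan(βl) = 3.21
For an open-circuited stub, Z_in = −jZ_0·cot(βl) = −jZ_0/tan(βl)

Z_in ≈ −j95.2 Ω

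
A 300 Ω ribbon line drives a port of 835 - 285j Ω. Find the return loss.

RL ≈ 5.71 dB

Γ = (535 − j285)/(1135 − j285), |Γ| = 0.518
RL = −20·log₁₀|Γ| = −20·log₁₀(0.518)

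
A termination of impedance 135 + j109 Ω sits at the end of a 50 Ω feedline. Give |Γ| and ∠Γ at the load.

Γ ≈ 0.644 ∠ 21.5°

Γ = (Z_L − Z_0)/(Z_L + Z_0) = (85 + j109)/(185 + j109)
|Γ| = 138/215 = 0.644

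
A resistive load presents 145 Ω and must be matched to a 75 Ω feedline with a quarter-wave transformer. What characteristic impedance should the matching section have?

Z_qwt ≈ 104 Ω

Z_qwt = √(Z_0·R_L) = √(75 × 145) = √10880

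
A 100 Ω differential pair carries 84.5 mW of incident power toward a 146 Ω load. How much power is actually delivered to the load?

Γ = (146 − 100)/(146 + 100) = 0.187
|Γ|² = 0.035
P_refl = |Γ|²·P_inc = 2.95 mW, P_del = (1 − |Γ|²)·P_inc = 81.5 mW

P_delivered ≈ 81.5 mW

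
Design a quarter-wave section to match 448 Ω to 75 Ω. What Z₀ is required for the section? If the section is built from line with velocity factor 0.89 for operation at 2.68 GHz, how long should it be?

Z_qwt = √(Z_0·R_L) = √(75 × 448) = √33600
λ = 0.89·c/f = 0.0996 m, so l = λ/4 = 0.0249 m

Z_qwt ≈ 183 Ω; length ≈ 2.49 cm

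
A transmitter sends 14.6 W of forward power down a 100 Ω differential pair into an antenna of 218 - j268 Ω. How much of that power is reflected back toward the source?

|Γ| = |(118 − j268)/(318 − j268)| = 0.704
|Γ|² = 0.496
P_refl = |Γ|²·P_inc = 7.24 W, P_del = (1 − |Γ|²)·P_inc = 7.36 W

P_reflected ≈ 7.24 W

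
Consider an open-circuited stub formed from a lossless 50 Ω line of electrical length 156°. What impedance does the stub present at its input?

tan(βl) = -0.445
For an open-circuited stub, Z_in = −jZ_0·cot(βl) = −jZ_0/tan(βl)

Z_in ≈ +j112 Ω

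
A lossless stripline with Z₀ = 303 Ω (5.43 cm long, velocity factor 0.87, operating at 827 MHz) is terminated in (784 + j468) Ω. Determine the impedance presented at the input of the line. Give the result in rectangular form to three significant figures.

Z_in ≈ 130 − j213 Ω

λ = v/f = 0.87·c / 827 MHz = 0.316 m
βl = 2π·l/λ = 2π × 0.172 = 61.9°
tan(βl) = tan(61.9°) = 1.88
Z_in = Z_0·(Z_L + jZ_0·tanβl)/(Z_0 + jZ_L·tanβl)
     = 303·(784 + j1040)/(-575 + j1470)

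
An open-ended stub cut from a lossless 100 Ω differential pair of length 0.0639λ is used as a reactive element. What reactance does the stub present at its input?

βl = 2π × 0.0639 = 23°
tan(βl) = 0.425
For an open-ended stub, Z_in = −jZ_0·cot(βl) = −jZ_0/tan(βl)

X_in ≈ -236 Ω (capacitive)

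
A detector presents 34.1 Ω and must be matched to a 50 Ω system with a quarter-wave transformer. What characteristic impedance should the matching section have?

Z_qwt ≈ 41.3 Ω

Z_qwt = √(Z_0·R_L) = √(50 × 34.1) = √1705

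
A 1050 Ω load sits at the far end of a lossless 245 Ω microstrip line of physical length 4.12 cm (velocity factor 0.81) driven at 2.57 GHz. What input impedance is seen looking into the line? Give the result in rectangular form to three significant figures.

λ = v/f = 0.81·c / 2.57 GHz = 0.0946 m
βl = 2π·l/λ = 2π × 0.436 = 157°
tan(βl) = tan(157°) = -0.427
Z_in = Z_0·(Z_L + jZ_0·tanβl)/(Z_0 + jZ_L·tanβl)
     = 245·(1050 − j105)/(245 − j449)

Z_in ≈ 285 + j418 Ω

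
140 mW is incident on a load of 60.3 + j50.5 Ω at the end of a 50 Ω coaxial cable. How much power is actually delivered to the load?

|Γ| = |(10.3 + j50.5)/(110.3 + j50.5)| = 0.425
|Γ|² = 0.181
P_refl = |Γ|²·P_inc = 25.3 mW, P_del = (1 − |Γ|²)·P_inc = 115 mW

P_delivered ≈ 115 mW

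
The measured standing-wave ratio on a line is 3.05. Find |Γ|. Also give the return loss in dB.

|Γ| ≈ 0.506; return loss ≈ 5.91 dB

|Γ| = (S − 1)/(S + 1) = (3.05 − 1)/(3.05 + 1) = 2.05/4.05
RL = −20·log₁₀|Γ| = −20·log₁₀(0.506)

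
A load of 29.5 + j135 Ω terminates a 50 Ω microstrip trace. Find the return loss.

Γ = (-20.5 + j135)/(79.5 + j135), |Γ| = 0.872
RL = −20·log₁₀|Γ| = −20·log₁₀(0.872)

RL ≈ 1.19 dB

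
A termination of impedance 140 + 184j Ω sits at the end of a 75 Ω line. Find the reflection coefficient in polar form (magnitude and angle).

Γ = (Z_L − Z_0)/(Z_L + Z_0) = (65 + j184)/(215 + j184)
|Γ| = 195/283 = 0.69

Γ ≈ 0.69 ∠ 30°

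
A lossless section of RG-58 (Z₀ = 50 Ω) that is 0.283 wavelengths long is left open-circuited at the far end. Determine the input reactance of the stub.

βl = 2π × 0.283 = 102°
tan(βl) = -4.75
For an open-circuited stub, Z_in = −jZ_0·cot(βl) = −jZ_0/tan(βl)

X_in ≈ 10.5 Ω (inductive)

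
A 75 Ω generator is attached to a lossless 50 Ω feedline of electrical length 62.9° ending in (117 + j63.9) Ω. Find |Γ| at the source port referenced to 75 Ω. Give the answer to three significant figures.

|Γ| ≈ 0.579

tan(βl) = 1.95
Z_in = Z_0·(Z_L + jZ_0·tanβl)/(Z_0 + jZ_L·tanβl) = 24.4 − j33.6 Ω
Γ_s = (Z_in − Z_s)/(Z_in + Z_s) = (-50.6 − j33.6)/(99.4 − j33.6), |Γ_s| = 0.579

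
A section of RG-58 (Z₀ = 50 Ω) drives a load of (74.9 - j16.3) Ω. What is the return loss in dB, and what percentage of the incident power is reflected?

RL ≈ 12.5 dB; 5.58% of incident power reflected

Γ = (24.9 − j16.3)/(124.9 − j16.3), |Γ| = 0.236
RL = −20·log₁₀(0.236) = 12.5 dB
P_refl/P_inc = |Γ|² = 0.0558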